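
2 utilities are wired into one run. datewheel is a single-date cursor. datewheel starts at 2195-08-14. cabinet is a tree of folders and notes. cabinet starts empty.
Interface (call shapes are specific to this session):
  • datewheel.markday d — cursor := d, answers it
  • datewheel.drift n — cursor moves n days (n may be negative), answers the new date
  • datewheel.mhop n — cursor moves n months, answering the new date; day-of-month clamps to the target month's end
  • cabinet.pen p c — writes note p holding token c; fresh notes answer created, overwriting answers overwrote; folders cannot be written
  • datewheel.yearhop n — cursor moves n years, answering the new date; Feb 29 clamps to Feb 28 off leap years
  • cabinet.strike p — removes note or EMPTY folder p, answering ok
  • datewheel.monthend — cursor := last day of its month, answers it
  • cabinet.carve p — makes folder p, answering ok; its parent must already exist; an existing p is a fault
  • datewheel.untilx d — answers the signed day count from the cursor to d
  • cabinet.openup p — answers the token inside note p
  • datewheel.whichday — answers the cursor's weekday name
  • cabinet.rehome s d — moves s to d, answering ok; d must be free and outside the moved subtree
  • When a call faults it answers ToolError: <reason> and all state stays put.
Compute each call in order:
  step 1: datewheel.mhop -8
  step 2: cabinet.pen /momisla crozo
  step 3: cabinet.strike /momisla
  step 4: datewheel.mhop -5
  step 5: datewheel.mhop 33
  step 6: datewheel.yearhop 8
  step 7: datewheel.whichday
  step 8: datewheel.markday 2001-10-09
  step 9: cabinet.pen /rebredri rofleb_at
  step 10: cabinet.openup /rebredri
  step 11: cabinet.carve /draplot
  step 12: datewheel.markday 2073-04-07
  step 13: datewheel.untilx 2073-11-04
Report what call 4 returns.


I use datewheel.mhop with n→-8, which returns 2194-12-14.
Invoking cabinet.pen with p→/momisla, c→crozo, and get created.
I invoke cabinet.strike with p→/momisla, giving ok.
I try datewheel.mhop with n→-5, giving 2194-07-14.
Next I call datewheel.mhop with n→33, and see 2197-04-14.
Invoking datewheel.yearhop with n→8, and see 2205-04-14.
I run datewheel.whichday: Sunday.
Using datewheel.markday with d→2001-10-09, yielding 2001-10-09.
Next I call cabinet.pen with p→/rebredri, c→rofleb_at, and observe created.
I call cabinet.openup with p→/rebredri, and get rofleb_at.
I call cabinet.carve with p→/draplot, — result: ok.
Using datewheel.markday with d→2073-04-07, and observe 2073-04-07.
I call datewheel.untilx with d→2073-11-04, yielding 211.

Answer: 2194-07-14


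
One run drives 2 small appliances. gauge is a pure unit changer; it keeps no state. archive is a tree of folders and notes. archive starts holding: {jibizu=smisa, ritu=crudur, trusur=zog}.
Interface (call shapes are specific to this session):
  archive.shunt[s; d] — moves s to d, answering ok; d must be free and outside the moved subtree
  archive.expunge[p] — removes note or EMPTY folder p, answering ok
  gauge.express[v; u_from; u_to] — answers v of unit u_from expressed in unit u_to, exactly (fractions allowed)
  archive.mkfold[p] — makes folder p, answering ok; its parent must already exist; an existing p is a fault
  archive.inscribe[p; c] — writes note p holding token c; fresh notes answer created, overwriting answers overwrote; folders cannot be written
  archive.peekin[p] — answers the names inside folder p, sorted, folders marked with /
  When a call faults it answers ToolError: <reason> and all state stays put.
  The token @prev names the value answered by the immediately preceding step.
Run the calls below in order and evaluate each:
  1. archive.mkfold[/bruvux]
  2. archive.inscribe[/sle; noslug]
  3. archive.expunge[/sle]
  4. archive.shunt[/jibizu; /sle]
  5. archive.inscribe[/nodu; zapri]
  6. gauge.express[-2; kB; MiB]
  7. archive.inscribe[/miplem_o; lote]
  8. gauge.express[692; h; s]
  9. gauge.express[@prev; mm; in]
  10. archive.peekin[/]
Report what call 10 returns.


I invoke archive.mkfold on p→/bruvux, which returns ok.
Now I run archive.inscribe on p→/sle, c→noslug: created.
I run archive.expunge on p→/sle, which returns ok.
Then archive.shunt on s→/jibizu, d→/sle, which returns ok.
Using archive.inscribe on p→/nodu, c→zapri, → created.
I call gauge.express on v→-2, u_from→kB, u_to→MiB, → -125/65536.
Then archive.inscribe on p→/miplem_o, c→lote, and see created.
Next I call gauge.express on v→692, u_from→h, u_to→s, yielding 2491200.
I run gauge.express on v→@prev, u_from→mm, u_to→in, → 12456000/127.
I try archive.peekin on p→/, which returns [bruvux/, miplem_o, nodu, ritu, sle, trusur].

Answer: [bruvux/, miplem_o, nodu, ritu, sle, trusur]


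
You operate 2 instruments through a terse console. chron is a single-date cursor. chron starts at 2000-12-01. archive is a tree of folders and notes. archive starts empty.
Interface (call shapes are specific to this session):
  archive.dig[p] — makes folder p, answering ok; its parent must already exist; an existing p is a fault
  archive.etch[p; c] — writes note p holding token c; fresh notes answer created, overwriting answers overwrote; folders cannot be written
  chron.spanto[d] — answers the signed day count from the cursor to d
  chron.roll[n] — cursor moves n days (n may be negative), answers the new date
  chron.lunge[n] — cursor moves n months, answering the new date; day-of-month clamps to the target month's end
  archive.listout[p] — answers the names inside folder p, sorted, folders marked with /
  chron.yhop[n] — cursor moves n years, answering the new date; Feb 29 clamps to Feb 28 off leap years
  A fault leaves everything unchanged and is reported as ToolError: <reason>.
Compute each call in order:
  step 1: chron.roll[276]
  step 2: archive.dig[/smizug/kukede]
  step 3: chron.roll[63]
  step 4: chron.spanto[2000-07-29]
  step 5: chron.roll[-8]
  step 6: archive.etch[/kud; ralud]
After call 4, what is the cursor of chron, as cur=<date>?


Do: chron.roll[276]
See: 2001-09-03
Do: archive.dig[/smizug/kukede]
See: ToolError: no parent
Do: chron.roll[63]
See: 2001-11-05
Do: chron.spanto[2000-07-29]
See: -464
Do: chron.roll[-8]
See: 2001-10-28
Do: archive.etch[/kud; ralud]
See: created

Answer: cur=2001-11-05


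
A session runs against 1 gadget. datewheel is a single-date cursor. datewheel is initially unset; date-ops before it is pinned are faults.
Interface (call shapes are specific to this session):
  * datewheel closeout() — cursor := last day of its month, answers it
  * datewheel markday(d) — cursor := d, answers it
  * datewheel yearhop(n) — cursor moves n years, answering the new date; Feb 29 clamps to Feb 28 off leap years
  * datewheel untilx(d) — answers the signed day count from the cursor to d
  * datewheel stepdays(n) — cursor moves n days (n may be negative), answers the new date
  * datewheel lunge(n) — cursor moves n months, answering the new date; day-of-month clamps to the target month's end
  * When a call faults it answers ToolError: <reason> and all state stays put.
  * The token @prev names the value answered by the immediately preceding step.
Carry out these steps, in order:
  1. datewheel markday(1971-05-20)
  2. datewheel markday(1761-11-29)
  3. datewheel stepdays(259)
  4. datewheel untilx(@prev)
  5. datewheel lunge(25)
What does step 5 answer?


Answer: 1764-09-15

Derivation:
==> datewheel markday(1971-05-20)
<== 1971-05-20
==> datewheel markday(1761-11-29)
<== 1761-11-29
==> datewheel stepdays(259)
<== 1762-08-15
==> datewheel untilx(@prev)
<== 0
==> datewheel lunge(25)
<== 1764-09-15


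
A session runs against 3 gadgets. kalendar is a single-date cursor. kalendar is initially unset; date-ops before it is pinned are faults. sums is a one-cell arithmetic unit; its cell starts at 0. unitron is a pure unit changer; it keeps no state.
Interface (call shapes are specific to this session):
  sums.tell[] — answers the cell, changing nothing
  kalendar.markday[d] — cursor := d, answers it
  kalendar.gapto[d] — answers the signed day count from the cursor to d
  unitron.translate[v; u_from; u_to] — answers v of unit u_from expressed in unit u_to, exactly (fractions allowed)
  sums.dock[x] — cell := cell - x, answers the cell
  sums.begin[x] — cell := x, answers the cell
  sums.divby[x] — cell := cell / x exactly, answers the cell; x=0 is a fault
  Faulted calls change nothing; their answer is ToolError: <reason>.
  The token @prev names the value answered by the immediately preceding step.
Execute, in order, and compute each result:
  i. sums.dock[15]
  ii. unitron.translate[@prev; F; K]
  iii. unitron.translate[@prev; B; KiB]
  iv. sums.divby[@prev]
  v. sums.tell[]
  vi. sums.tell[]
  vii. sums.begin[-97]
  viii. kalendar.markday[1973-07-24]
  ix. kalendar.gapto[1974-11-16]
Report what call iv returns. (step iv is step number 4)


Answer: -2764800/44467

Derivation:
;; sums.dock(15) => -15
;; unitron.translate(@prev, F, K) => 44467/180
;; unitron.translate(@prev, B, KiB) => 44467/184320
;; sums.divby(@prev) => -2764800/44467
;; sums.tell() => -2764800/44467
;; sums.tell() => -2764800/44467
;; sums.begin(-97) => -97
;; kalendar.markday(1973-07-24) => 1973-07-24
;; kalendar.gapto(1974-11-16) => 480


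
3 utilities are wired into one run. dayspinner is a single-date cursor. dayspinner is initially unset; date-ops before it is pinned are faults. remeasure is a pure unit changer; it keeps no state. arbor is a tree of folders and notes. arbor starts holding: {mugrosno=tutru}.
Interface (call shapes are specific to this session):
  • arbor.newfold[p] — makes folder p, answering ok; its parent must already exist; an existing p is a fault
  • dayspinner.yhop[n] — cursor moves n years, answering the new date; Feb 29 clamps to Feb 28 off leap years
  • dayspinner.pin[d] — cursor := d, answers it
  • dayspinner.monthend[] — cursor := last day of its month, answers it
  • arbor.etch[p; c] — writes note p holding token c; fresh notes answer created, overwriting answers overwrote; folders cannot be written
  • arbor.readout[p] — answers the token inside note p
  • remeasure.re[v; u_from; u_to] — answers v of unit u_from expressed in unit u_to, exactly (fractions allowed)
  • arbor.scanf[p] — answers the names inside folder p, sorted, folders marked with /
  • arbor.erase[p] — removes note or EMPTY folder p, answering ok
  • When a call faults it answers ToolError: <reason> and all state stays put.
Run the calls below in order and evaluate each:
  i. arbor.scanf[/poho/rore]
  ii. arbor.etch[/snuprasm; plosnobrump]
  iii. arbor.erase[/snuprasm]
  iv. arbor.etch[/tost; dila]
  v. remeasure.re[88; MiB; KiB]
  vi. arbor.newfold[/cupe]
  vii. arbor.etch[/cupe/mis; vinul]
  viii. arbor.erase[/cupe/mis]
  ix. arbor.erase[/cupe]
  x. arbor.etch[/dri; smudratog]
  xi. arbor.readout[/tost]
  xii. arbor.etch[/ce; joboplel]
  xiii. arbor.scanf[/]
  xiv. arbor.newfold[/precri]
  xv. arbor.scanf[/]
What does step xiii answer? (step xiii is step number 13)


Answer: [ce, dri, mugrosno, tost]

Derivation:
Then arbor.scanf passing p→/poho/rore, and observe ToolError: not found.
I call arbor.etch passing p→/snuprasm, c→plosnobrump, which returns created.
I try arbor.erase passing p→/snuprasm, yielding ok.
I call arbor.etch passing p→/tost, c→dila, and get created.
I invoke remeasure.re passing v→88, u_from→MiB, u_to→KiB, yielding 90112.
I use arbor.newfold passing p→/cupe, and observe ok.
Now I run arbor.etch passing p→/cupe/mis, c→vinul, and get created.
I call arbor.erase passing p→/cupe/mis, and see ok.
I call arbor.erase passing p→/cupe, giving ok.
I call arbor.etch passing p→/dri, c→smudratog, which returns created.
Then arbor.readout passing p→/tost, — result: dila.
I try arbor.etch passing p→/ce, c→joboplel, and observe created.
Calling arbor.scanf passing p→/, and observe [ce, dri, mugrosno, tost].
Then arbor.newfold passing p→/precri: ok.
Using arbor.scanf passing p→/, which returns [ce, dri, mugrosno, precri/, tost].


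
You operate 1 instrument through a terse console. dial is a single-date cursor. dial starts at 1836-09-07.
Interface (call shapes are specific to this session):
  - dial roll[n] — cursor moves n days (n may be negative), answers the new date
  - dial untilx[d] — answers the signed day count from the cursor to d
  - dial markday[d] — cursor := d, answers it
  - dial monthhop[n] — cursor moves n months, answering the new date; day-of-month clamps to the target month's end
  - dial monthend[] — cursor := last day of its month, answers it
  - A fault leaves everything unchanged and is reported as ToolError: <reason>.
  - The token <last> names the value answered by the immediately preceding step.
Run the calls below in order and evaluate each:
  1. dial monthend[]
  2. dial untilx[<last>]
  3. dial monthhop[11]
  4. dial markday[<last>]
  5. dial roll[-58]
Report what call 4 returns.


Answer: 1837-08-30

Derivation:
Calling dial monthend, → 1836-09-30.
I use dial untilx on d=<last>, and get 0.
Then dial monthhop on n=11, and observe 1837-08-30.
I try dial markday on d=<last>, yielding 1837-08-30.
Then dial roll on n=-58, yielding 1837-07-03.


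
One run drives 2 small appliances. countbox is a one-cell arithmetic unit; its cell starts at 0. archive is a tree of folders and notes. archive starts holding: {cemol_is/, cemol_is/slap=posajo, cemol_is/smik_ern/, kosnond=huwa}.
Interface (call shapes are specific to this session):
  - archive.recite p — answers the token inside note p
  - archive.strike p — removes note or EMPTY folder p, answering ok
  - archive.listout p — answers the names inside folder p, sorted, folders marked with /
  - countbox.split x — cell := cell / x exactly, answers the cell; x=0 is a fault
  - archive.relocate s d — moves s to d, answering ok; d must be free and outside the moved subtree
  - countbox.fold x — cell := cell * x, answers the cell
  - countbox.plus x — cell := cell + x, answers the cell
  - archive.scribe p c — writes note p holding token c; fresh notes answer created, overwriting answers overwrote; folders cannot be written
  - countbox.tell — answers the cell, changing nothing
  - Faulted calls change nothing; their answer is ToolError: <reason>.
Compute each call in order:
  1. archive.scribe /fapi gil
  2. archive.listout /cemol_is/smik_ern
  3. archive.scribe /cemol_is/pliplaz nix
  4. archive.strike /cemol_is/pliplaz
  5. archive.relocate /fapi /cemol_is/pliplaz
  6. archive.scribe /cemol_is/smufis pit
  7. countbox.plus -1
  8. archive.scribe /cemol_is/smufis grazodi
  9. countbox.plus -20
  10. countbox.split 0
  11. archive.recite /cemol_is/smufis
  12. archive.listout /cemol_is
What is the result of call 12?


% archive.scribe /fapi gil
  created
% archive.listout /cemol_is/smik_ern
  []
% archive.scribe /cemol_is/pliplaz nix
  created
% archive.strike /cemol_is/pliplaz
  ok
% archive.relocate /fapi /cemol_is/pliplaz
  ok
% archive.scribe /cemol_is/smufis pit
  created
% countbox.plus -1
  -1
% archive.scribe /cemol_is/smufis grazodi
  overwrote
% countbox.plus -20
  -21
% countbox.split 0
  ToolError: division by zero
% archive.recite /cemol_is/smufis
  grazodi
% archive.listout /cemol_is
  [pliplaz, slap, smik_ern/, smufis]

Answer: [pliplaz, slap, smik_ern/, smufis]


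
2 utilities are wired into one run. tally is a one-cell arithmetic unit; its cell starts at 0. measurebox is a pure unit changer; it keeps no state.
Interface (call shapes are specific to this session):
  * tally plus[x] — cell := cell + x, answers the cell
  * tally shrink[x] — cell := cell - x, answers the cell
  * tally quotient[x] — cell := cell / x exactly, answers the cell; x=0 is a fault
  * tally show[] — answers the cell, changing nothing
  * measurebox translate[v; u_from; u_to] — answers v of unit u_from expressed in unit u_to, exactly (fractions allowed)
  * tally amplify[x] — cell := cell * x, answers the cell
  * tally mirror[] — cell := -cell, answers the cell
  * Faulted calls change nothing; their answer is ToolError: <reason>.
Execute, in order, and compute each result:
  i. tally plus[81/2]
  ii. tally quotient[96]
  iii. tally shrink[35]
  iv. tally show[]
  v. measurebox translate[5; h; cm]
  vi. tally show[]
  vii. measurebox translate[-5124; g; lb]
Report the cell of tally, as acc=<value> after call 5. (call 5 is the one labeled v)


·→ tally plus(81/2)
·← 81/2
·→ tally quotient(96)
·← 27/64
·→ tally shrink(35)
·← -2213/64
·→ tally show()
·← -2213/64
·→ measurebox translate(5, h, cm)
·← ToolError: incompatible units
·→ tally show()
·← -2213/64
·→ measurebox translate(-5124, g, lb)
·← -73200000/6479891

Answer: acc=-2213/64


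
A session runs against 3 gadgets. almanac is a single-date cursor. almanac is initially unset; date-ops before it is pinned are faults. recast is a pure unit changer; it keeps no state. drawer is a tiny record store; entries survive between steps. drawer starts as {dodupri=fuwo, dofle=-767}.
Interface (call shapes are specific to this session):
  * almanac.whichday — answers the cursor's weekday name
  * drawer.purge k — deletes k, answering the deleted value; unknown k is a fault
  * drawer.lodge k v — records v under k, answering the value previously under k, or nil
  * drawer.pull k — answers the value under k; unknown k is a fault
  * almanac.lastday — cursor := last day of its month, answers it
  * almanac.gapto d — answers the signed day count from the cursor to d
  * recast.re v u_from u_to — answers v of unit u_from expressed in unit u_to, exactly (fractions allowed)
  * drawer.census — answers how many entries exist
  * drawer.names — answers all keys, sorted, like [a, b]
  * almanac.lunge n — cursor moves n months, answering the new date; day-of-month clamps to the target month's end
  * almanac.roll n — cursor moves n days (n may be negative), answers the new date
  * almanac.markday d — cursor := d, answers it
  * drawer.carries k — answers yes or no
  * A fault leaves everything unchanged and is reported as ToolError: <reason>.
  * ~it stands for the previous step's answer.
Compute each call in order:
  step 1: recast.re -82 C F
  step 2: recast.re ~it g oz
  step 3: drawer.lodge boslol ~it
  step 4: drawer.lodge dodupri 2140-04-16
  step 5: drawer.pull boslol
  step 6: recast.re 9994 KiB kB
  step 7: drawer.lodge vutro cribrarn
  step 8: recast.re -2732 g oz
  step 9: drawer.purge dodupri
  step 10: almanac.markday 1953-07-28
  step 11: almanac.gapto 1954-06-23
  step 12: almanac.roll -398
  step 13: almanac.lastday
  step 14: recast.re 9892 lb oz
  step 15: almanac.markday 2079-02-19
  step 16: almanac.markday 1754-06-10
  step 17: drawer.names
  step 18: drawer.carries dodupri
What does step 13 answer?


Answer: 1952-06-30

Derivation:
Next I call recast.re using v=-82, u_from=C, u_to=F, → -578/5.
Calling recast.re using v=~it, u_from=g, u_to=oz, giving -184960000/45359237.
I run drawer.lodge using k=boslol, v=~it, and see nil.
Now I run drawer.lodge using k=dodupri, v=2140-04-16, → fuwo.
Invoking drawer.pull using k=boslol, — result: -184960000/45359237.
Using recast.re using v=9994, u_from=KiB, u_to=kB: 1279232/125.
I use drawer.lodge using k=vutro, v=cribrarn, and see nil.
Then recast.re using v=-2732, u_from=g, u_to=oz, and see -4371200000/45359237.
Then drawer.purge using k=dodupri, — result: 2140-04-16.
I invoke almanac.markday using d=1953-07-28, and observe 1953-07-28.
Next I call almanac.gapto using d=1954-06-23, and observe 330.
I try almanac.roll using n=-398, and observe 1952-06-25.
Calling almanac.lastday, → 1952-06-30.
Invoking recast.re using v=9892, u_from=lb, u_to=oz, which returns 158272.
Now I run almanac.markday using d=2079-02-19, which returns 2079-02-19.
Then almanac.markday using d=1754-06-10, giving 1754-06-10.
Calling drawer.names(), and observe [boslol, dofle, vutro].
Next I call drawer.carries using k=dodupri, which returns no.


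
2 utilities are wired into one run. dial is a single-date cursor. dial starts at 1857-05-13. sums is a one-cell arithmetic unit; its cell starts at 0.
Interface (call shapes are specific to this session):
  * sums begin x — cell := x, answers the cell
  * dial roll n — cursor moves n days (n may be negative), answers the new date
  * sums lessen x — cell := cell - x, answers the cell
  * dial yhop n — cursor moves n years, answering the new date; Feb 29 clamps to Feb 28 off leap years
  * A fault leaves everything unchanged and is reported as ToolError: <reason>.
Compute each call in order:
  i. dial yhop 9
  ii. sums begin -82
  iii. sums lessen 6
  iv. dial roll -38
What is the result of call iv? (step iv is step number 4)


Answer: 1866-04-05

Derivation:
~$ dial yhop n=9
  1866-05-13
~$ sums begin x=-82
  -82
~$ sums lessen x=6
  -88
~$ dial roll n=-38
  1866-04-05


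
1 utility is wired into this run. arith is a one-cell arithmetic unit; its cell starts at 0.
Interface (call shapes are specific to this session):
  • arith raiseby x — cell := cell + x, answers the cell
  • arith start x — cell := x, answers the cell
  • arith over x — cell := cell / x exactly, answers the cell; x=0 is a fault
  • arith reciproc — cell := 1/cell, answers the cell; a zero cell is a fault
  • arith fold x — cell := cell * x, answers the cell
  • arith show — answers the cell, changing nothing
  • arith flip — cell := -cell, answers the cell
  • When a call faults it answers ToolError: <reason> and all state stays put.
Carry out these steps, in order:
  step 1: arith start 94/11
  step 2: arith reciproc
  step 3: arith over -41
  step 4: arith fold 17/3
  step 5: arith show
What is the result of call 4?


Answer: -187/11562

Derivation:
I call arith start using x→94/11, — result: 94/11.
I try arith reciproc(): 11/94.
I run arith over using x→-41: -11/3854.
I run arith fold using x→17/3, — result: -187/11562.
I use arith show(), which returns -187/11562.


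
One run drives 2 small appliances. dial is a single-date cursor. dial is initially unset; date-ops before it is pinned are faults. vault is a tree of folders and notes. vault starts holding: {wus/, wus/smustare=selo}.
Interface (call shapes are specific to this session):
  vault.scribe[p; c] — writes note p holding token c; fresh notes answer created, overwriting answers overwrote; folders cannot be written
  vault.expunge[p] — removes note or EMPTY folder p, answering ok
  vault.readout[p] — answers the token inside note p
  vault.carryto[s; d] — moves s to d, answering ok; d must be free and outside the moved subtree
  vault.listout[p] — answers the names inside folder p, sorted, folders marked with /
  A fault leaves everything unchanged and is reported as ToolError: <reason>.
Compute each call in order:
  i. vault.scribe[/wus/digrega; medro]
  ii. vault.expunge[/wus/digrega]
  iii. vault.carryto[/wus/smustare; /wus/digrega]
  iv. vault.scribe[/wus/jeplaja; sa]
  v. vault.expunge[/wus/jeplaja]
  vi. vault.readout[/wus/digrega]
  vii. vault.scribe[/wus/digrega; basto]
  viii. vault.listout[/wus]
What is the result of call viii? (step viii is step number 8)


Answer: [digrega]

Derivation:
Do: scribe[p=/wus/digrega; c=medro]
See: created
Do: expunge[p=/wus/digrega]
See: ok
Do: carryto[s=/wus/smustare; d=/wus/digrega]
See: ok
Do: scribe[p=/wus/jeplaja; c=sa]
See: created
Do: expunge[p=/wus/jeplaja]
See: ok
Do: readout[p=/wus/digrega]
See: selo
Do: scribe[p=/wus/digrega; c=basto]
See: overwrote
Do: listout[p=/wus]
See: [digrega]


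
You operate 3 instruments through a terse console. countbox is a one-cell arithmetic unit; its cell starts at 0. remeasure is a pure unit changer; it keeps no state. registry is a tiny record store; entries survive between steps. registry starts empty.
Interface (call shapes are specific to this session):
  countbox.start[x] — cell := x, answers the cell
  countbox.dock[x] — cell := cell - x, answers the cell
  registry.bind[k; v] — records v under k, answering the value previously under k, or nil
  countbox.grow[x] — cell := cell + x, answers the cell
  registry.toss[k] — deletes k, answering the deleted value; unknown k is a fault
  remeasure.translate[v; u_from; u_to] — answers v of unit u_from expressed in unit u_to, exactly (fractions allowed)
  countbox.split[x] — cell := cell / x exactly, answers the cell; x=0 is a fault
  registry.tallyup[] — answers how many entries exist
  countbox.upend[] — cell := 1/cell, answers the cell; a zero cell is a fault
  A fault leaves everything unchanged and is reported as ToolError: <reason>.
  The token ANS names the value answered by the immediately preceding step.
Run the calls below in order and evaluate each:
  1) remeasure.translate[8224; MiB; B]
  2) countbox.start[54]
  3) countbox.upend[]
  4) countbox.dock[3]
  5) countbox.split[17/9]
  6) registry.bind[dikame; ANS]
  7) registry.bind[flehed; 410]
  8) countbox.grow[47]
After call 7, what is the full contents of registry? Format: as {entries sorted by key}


Answer: {dikame=-161/102, flehed=410}

Derivation:
·→ translate(v: 8224, u_from: MiB, u_to: B)
·← 8623489024
·→ start(x: 54)
·← 54
·→ upend()
·← 1/54
·→ dock(x: 3)
·← -161/54
·→ split(x: 17/9)
·← -161/102
·→ bind(k: dikame, v: ANS)
·← nil
·→ bind(k: flehed, v: 410)
·← nil
·→ grow(x: 47)
·← 4633/102


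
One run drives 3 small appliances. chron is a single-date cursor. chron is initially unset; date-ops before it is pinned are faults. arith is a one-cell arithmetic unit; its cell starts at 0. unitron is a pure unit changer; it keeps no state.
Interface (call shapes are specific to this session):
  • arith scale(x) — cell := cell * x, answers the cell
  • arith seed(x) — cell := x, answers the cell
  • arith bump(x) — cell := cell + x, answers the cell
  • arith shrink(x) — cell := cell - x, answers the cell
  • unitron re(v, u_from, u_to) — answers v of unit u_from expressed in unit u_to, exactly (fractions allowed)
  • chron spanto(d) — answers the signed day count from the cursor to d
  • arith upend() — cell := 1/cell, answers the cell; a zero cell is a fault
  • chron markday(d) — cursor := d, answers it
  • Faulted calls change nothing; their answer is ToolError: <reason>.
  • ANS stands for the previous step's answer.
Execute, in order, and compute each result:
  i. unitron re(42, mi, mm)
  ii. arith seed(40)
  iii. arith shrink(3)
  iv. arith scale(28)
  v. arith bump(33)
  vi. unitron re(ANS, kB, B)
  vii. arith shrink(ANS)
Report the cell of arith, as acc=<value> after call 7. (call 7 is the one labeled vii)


Step: unitron re[v: 42; u_from: mi; u_to: mm]
Result: 67592448
Step: arith seed[x: 40]
Result: 40
Step: arith shrink[x: 3]
Result: 37
Step: arith scale[x: 28]
Result: 1036
Step: arith bump[x: 33]
Result: 1069
Step: unitron re[v: ANS; u_from: kB; u_to: B]
Result: 1069000
Step: arith shrink[x: ANS]
Result: -1067931

Answer: acc=-1067931


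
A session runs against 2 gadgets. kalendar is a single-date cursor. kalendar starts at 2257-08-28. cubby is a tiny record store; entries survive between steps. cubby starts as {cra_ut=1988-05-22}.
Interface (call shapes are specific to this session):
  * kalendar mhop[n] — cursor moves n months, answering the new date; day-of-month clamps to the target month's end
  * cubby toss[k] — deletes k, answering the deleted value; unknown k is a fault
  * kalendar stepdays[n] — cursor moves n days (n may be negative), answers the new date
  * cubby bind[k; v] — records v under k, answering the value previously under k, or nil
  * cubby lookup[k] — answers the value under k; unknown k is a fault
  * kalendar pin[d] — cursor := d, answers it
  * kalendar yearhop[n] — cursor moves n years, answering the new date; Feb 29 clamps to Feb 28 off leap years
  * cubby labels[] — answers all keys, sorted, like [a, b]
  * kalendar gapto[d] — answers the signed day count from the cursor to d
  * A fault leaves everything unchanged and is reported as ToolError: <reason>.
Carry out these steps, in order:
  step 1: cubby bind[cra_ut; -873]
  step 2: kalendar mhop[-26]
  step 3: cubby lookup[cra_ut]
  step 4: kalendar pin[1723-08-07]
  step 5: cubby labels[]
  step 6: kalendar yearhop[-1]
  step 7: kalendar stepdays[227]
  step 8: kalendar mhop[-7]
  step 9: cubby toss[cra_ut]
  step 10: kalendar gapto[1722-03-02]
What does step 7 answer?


Answer: 1723-03-22

Derivation:
→ cubby bind(cra_ut, -873)
← 1988-05-22
→ kalendar mhop(-26)
← 2255-06-28
→ cubby lookup(cra_ut)
← -873
→ kalendar pin(1723-08-07)
← 1723-08-07
→ cubby labels()
← [cra_ut]
→ kalendar yearhop(-1)
← 1722-08-07
→ kalendar stepdays(227)
← 1723-03-22
→ kalendar mhop(-7)
← 1722-08-22
→ cubby toss(cra_ut)
← -873
→ kalendar gapto(1722-03-02)
← -173


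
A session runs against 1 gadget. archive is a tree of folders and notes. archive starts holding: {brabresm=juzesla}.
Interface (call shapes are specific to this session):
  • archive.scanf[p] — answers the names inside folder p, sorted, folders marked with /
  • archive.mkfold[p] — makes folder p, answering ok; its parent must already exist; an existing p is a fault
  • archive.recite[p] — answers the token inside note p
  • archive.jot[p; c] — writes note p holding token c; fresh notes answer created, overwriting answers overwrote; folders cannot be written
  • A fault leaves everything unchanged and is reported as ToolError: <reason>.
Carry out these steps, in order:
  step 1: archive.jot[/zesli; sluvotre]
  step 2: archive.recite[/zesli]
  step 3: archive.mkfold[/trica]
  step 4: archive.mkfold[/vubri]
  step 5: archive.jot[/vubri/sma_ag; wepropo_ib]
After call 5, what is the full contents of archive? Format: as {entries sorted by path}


Answer: {brabresm=juzesla, trica/, vubri/, vubri/sma_ag=wepropo_ib, zesli=sluvotre}

Derivation:
% archive.jot(p=/zesli, c=sluvotre) == created
% archive.recite(p=/zesli) == sluvotre
% archive.mkfold(p=/trica) == ok
% archive.mkfold(p=/vubri) == ok
% archive.jot(p=/vubri/sma_ag, c=wepropo_ib) == created


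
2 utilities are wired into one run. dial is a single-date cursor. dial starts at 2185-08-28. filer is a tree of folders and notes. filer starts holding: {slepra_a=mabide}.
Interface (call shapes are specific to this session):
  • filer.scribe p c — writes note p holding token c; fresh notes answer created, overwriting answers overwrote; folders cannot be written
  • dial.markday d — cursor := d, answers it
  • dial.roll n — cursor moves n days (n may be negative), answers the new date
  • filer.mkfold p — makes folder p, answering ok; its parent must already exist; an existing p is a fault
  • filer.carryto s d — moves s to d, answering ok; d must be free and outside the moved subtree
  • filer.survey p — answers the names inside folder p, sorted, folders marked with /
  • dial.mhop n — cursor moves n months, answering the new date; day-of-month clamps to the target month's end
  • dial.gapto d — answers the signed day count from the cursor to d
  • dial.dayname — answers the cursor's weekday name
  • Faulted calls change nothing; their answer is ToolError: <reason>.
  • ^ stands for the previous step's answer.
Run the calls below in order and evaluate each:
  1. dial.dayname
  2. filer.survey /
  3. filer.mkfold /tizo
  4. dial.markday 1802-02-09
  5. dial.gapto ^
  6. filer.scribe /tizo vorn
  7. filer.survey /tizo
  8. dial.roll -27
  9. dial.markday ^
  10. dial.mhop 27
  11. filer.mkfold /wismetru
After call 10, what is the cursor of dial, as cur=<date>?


% dial.dayname() -> Sunday
% filer.survey(p=/) -> [slepra_a]
% filer.mkfold(p=/tizo) -> ok
% dial.markday(d=1802-02-09) -> 1802-02-09
% dial.gapto(d=^) -> 0
% filer.scribe(p=/tizo, c=vorn) -> ToolError: is a directory
% filer.survey(p=/tizo) -> []
% dial.roll(n=-27) -> 1802-01-13
% dial.markday(d=^) -> 1802-01-13
% dial.mhop(n=27) -> 1804-04-13
% filer.mkfold(p=/wismetru) -> ok

Answer: cur=1804-04-13


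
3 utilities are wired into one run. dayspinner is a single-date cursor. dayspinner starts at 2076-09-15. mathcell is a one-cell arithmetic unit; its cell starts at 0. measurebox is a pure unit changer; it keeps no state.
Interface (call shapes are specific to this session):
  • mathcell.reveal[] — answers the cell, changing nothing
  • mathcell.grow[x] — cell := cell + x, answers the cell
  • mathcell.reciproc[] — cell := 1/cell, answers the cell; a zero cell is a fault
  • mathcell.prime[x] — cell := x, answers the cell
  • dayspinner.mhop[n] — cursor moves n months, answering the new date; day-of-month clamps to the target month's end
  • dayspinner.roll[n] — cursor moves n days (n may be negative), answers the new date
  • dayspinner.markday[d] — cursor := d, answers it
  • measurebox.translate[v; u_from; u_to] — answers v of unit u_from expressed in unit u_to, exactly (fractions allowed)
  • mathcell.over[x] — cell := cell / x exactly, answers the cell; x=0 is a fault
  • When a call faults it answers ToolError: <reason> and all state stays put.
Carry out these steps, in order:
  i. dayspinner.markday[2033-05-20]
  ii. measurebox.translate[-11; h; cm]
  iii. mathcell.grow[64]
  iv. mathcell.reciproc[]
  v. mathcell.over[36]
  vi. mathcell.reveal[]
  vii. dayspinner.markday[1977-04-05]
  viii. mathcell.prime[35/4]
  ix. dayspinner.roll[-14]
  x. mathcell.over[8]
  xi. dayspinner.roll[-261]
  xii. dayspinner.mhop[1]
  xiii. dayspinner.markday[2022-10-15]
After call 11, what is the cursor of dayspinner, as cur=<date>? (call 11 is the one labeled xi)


Answer: cur=1976-07-04

Derivation:
;; 1. dayspinner.markday(d: 2033-05-20) ~> 2033-05-20
;; 2. measurebox.translate(v: -11, u_from: h, u_to: cm) ~> ToolError: incompatible units
;; 3. mathcell.grow(x: 64) ~> 64
;; 4. mathcell.reciproc() ~> 1/64
;; 5. mathcell.over(x: 36) ~> 1/2304
;; 6. mathcell.reveal() ~> 1/2304
;; 7. dayspinner.markday(d: 1977-04-05) ~> 1977-04-05
;; 8. mathcell.prime(x: 35/4) ~> 35/4
;; 9. dayspinner.roll(n: -14) ~> 1977-03-22
;; 10. mathcell.over(x: 8) ~> 35/32
;; 11. dayspinner.roll(n: -261) ~> 1976-07-04
;; 12. dayspinner.mhop(n: 1) ~> 1976-08-04
;; 13. dayspinner.markday(d: 2022-10-15) ~> 2022-10-15


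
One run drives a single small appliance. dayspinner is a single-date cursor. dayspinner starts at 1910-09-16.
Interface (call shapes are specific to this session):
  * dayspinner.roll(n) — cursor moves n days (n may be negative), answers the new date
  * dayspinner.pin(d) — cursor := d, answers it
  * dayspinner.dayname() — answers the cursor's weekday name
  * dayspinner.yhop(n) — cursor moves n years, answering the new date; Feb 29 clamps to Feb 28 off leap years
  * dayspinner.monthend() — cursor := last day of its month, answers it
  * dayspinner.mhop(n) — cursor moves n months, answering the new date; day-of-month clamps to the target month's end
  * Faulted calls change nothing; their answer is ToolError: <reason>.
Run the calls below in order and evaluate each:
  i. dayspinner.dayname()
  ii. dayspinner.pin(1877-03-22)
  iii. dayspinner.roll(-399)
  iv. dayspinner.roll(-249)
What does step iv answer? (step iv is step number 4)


[in] dayspinner.dayname
= Friday
[in] dayspinner.pin d: 1877-03-22
= 1877-03-22
[in] dayspinner.roll n: -399
= 1876-02-17
[in] dayspinner.roll n: -249
= 1875-06-13

Answer: 1875-06-13


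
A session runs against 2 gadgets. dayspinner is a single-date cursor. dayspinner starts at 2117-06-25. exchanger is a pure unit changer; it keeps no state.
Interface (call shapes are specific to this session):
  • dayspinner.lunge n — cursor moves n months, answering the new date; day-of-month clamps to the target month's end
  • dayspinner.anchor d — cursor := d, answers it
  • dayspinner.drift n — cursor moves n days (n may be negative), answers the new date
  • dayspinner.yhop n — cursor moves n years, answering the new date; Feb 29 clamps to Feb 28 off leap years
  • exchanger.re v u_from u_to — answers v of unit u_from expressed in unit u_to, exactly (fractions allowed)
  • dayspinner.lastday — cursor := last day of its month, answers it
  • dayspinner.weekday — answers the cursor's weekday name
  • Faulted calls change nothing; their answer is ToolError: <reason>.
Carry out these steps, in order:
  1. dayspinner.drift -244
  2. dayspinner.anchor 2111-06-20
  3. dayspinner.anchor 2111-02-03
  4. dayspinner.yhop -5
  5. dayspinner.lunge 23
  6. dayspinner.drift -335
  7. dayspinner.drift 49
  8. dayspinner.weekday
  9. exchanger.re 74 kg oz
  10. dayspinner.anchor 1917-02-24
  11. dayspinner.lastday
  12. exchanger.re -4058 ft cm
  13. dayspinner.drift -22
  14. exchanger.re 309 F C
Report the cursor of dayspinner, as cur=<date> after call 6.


Answer: cur=2107-02-02

Derivation:
-> drift(n→-244)
<- 2116-10-24
-> anchor(d→2111-06-20)
<- 2111-06-20
-> anchor(d→2111-02-03)
<- 2111-02-03
-> yhop(n→-5)
<- 2106-02-03
-> lunge(n→23)
<- 2108-01-03
-> drift(n→-335)
<- 2107-02-02
-> drift(n→49)
<- 2107-03-23
-> weekday()
<- Wednesday
-> re(v→74, u_from→kg, u_to→oz)
<- 118400000000/45359237
-> anchor(d→1917-02-24)
<- 1917-02-24
-> lastday()
<- 1917-02-28
-> re(v→-4058, u_from→ft, u_to→cm)
<- -3092196/25
-> drift(n→-22)
<- 1917-02-06
-> re(v→309, u_from→F, u_to→C)
<- 1385/9


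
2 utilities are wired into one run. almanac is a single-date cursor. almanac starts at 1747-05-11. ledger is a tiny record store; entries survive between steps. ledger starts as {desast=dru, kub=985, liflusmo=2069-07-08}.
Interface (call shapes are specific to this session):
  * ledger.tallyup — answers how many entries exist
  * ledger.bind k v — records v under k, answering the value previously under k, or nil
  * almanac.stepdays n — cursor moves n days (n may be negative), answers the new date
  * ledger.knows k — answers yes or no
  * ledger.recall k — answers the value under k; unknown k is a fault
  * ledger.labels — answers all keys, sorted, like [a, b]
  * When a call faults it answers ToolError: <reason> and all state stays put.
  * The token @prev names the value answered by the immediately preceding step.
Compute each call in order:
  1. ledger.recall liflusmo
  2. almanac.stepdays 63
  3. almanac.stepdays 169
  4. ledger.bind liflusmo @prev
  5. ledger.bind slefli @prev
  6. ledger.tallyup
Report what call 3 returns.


>> recall(k='liflusmo')
<< 2069-07-08
>> stepdays(n='63')
<< 1747-07-13
>> stepdays(n='169')
<< 1747-12-29
>> bind(k='liflusmo', v='@prev')
<< 2069-07-08
>> bind(k='slefli', v='@prev')
<< nil
>> tallyup()
<< 4

Answer: 1747-12-29


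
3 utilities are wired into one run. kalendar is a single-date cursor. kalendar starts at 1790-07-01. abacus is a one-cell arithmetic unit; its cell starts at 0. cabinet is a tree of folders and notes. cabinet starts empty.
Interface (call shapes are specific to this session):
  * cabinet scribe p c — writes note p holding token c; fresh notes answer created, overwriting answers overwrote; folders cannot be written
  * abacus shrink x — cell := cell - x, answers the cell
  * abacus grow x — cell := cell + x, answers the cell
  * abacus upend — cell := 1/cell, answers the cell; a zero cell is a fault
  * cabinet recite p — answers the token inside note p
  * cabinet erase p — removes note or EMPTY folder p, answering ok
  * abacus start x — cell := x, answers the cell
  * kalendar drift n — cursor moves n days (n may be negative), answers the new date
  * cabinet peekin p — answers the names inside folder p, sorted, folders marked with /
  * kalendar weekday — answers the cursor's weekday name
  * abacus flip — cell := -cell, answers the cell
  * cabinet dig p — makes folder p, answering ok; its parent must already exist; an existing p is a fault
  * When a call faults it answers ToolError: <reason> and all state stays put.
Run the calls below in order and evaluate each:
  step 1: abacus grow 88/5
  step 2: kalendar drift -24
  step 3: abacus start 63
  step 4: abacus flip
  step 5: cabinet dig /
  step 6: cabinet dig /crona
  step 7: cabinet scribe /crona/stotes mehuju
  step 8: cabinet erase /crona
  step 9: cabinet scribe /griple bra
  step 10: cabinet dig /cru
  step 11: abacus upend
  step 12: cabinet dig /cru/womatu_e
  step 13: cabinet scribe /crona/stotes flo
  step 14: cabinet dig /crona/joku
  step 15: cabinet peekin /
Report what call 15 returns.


→ abacus grow(x→88/5)
← 88/5
→ kalendar drift(n→-24)
← 1790-06-07
→ abacus start(x→63)
← 63
→ abacus flip()
← -63
→ cabinet dig(p→/)
← ToolError: exists
→ cabinet dig(p→/crona)
← ok
→ cabinet scribe(p→/crona/stotes, c→mehuju)
← created
→ cabinet erase(p→/crona)
← ToolError: not empty
→ cabinet scribe(p→/griple, c→bra)
← created
→ cabinet dig(p→/cru)
← ok
→ abacus upend()
← -1/63
→ cabinet dig(p→/cru/womatu_e)
← ok
→ cabinet scribe(p→/crona/stotes, c→flo)
← overwrote
→ cabinet dig(p→/crona/joku)
← ok
→ cabinet peekin(p→/)
← [crona/, cru/, griple]

Answer: [crona/, cru/, griple]
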